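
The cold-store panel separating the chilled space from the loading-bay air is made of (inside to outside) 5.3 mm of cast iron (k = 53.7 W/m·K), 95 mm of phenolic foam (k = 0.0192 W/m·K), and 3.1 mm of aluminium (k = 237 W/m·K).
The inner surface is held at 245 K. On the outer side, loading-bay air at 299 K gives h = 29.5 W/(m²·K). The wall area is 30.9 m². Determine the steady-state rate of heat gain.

Treating each layer as a thermal resistance in series:
R_cast iron = L/(kA) = 0.0053/(53.7×30.9) = 3.194×10^-6 K/W
R_phenolic foam = L/(kA) = 0.095/(0.0192×30.9) = 0.1601 K/W
R_aluminium = L/(kA) = 0.0031/(237×30.9) = 4.233×10^-7 K/W
R_outer film = 1/(h_o·A) = 1/(29.5×30.9) = 0.001097 K/W
R_total = 0.1612 K/W
Q = ΔT / R_total = 54 / 0.1612

Q ≈ 335 W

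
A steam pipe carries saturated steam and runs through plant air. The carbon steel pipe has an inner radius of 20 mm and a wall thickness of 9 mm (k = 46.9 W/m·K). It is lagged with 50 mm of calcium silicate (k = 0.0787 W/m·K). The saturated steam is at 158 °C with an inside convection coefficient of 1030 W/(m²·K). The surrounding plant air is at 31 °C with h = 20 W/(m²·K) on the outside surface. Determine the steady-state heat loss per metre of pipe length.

q′ ≈ 59.4 W/m

Per-layer cylindrical resistances, series-summed:
R_inner film = 1/(h_i·2πr₁L) = 1/(1030×2π×0.02×1) = 0.007726 K/W
R_carbon steel pipe wall = ln(29/20)/(2π×46.9×1) = 0.001261 K/W
R_calcium silicate = ln(79/29)/(2π×0.0787×1) = 2.027 K/W
R_outer film = 1/(h_o·2πr_oL) = 1/(20×2π×0.079×1) = 0.1007 K/W
R_total = 2.136 K/W
Q = ΔT/R_total = 127/2.136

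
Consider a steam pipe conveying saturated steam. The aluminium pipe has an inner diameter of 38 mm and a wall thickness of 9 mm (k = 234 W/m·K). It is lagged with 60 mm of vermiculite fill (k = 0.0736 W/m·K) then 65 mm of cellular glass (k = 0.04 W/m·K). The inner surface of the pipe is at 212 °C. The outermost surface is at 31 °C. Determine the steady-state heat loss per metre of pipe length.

Cylindrical conduction, so R = ln(r₂/r₁)/(2πkL) per layer, in series:
R_aluminium pipe wall = ln(28/19)/(2π×234×1) = 2.637×10^-4 K/W
R_vermiculite fill = ln(88/28)/(2π×0.0736×1) = 2.476 K/W
R_cellular glass = ln(153/88)/(2π×0.04×1) = 2.201 K/W
R_total = 4.677 K/W
Q = ΔT/R_total = 181/4.677

q′ ≈ 38.7 W/m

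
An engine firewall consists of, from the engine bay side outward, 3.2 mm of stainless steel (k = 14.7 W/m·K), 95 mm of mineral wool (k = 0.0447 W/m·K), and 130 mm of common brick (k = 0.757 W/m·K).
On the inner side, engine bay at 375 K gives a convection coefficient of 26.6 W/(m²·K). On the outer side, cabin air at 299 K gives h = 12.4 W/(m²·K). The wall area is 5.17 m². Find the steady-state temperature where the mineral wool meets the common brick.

Treating each layer as a thermal resistance in series:
R_inner film = 1/(h_i·A) = 1/(26.6×5.17) = 0.007272 K/W
R_stainless steel = L/(kA) = 0.0032/(14.7×5.17) = 4.211×10^-5 K/W
R_mineral wool = L/(kA) = 0.095/(0.0447×5.17) = 0.4111 K/W
R_common brick = L/(kA) = 0.13/(0.757×5.17) = 0.03322 K/W
R_outer film = 1/(h_o·A) = 1/(12.4×5.17) = 0.0156 K/W
R_total = 0.4672 K/W;  Q = ΔT/R_total = 76/0.4672 = 162.7 W
T_interface = T_inner − Q·ΣR(inner→interface) = 375 − 163×0.4184

T ≈ 307 K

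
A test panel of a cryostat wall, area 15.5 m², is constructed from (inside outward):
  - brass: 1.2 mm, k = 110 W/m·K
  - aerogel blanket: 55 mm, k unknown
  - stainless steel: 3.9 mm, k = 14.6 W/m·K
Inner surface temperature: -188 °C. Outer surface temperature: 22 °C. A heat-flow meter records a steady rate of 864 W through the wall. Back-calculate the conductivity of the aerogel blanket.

k ≈ 0.0146 W/(m·K)

Treating each layer as a thermal resistance in series:
R_brass = L/(kA) = 0.0012/(110×15.5) = 7.038×10^-7 K/W
R_stainless steel = L/(kA) = 0.0039/(14.6×15.5) = 1.723×10^-5 K/W
Sum of known resistances R_other = 1.794×10^-5 K/W
Total R = ΔT/Q = 210/864 = 0.2431 K/W
R_aerogel blanket = R_total − R_other = 0.243 K/W
k = L/(R·A) = 0.055/(0.243×15.5)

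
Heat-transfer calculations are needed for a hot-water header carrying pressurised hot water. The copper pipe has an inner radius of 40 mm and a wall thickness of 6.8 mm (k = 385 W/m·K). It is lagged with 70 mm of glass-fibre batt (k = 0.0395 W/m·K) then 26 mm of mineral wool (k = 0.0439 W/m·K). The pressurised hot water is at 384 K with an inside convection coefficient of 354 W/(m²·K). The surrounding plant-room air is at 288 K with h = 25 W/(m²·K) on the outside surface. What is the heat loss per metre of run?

For a radial system each layer contributes R = ln(r_out/r_in)/(2πkL); films add R = 1/(hA).
R_inner film = 1/(h_i·2πr₁L) = 1/(354×2π×0.04×1) = 0.01124 K/W
R_copper pipe wall = ln(46.8/40)/(2π×385×1) = 6.49×10^-5 K/W
R_glass-fibre batt = ln(116.8/46.8)/(2π×0.0395×1) = 3.685 K/W
R_mineral wool = ln(142.8/116.8)/(2π×0.0439×1) = 0.7286 K/W
R_outer film = 1/(h_o·2πr_oL) = 1/(25×2π×0.1428×1) = 0.04458 K/W
R_total = 4.47 K/W
Q = ΔT/R_total = 96/4.47

q′ ≈ 21.5 W/m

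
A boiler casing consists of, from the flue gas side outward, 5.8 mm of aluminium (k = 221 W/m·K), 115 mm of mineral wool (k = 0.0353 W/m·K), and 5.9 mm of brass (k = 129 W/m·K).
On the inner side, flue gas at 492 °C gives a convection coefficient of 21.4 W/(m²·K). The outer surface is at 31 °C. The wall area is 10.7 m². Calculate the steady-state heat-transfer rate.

Treating each layer as a thermal resistance in series:
R_inner film = 1/(h_i·A) = 1/(21.4×10.7) = 0.004367 K/W
R_aluminium = L/(kA) = 0.0058/(221×10.7) = 2.453×10^-6 K/W
R_mineral wool = L/(kA) = 0.115/(0.0353×10.7) = 0.3045 K/W
R_brass = L/(kA) = 0.0059/(129×10.7) = 4.274×10^-6 K/W
R_total = 0.3088 K/W
Q = ΔT / R_total = 461 / 0.3088

Q ≈ 1490 W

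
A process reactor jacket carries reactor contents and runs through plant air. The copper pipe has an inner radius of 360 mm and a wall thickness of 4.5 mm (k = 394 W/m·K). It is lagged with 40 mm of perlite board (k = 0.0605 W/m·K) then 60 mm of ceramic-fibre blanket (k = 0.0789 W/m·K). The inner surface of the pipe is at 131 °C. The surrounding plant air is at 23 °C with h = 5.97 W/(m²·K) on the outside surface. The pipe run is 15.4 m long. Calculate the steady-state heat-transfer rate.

Per-layer cylindrical resistances, series-summed:
R_copper pipe wall = ln(364.5/360)/(2π×394×15.4) = 3.258×10^-7 K/W
R_perlite board = ln(404.5/364.5)/(2π×0.0605×15.4) = 0.01779 K/W
R_ceramic-fibre blanket = ln(464.5/404.5)/(2π×0.0789×15.4) = 0.01812 K/W
R_outer film = 1/(h_o·2πr_oL) = 1/(5.97×2π×0.4645×15.4) = 0.003727 K/W
R_total = 0.03963 K/W
Q = ΔT/R_total = 108/0.03963

Q ≈ 2730 W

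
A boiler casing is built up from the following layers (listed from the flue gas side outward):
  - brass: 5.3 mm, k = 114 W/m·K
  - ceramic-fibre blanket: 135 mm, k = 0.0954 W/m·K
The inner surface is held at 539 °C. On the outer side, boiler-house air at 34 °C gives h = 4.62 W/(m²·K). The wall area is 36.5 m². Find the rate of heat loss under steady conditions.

Q ≈ 11300 W

Model the wall as resistances in series:
R_brass = L/(kA) = 0.0053/(114×36.5) = 1.274×10^-6 K/W
R_ceramic-fibre blanket = L/(kA) = 0.135/(0.0954×36.5) = 0.03877 K/W
R_outer film = 1/(h_o·A) = 1/(4.62×36.5) = 0.00593 K/W
R_total = 0.0447 K/W
Q = ΔT / R_total = 505 / 0.0447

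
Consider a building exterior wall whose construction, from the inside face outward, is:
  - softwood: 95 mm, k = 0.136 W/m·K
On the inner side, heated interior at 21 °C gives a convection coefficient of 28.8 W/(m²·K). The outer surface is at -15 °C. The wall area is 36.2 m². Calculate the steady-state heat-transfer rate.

Q ≈ 1780 W

Using the resistance-network approach (series):
R_inner film = 1/(h_i·A) = 1/(28.8×36.2) = 9.592×10^-4 K/W
R_softwood = L/(kA) = 0.095/(0.136×36.2) = 0.0193 K/W
R_total = 0.02026 K/W
Q = ΔT / R_total = 36 / 0.02026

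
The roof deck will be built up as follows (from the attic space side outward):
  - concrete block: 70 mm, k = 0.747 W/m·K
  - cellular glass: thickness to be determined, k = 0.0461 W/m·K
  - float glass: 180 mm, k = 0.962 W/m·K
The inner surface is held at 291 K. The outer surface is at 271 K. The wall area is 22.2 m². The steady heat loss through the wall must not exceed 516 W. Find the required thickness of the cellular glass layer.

L ≈ 26.7 mm

Treating each layer as a thermal resistance in series:
R_concrete block = L/(kA) = 0.07/(0.747×22.2) = 0.004221 K/W
R_float glass = L/(kA) = 0.18/(0.962×22.2) = 0.008428 K/W
Sum of the known resistances R_other = 0.01265 K/W
Required total resistance R_tot = ΔT/Q_allow = 20/516 = 0.03876 K/W
R_cellular glass = R_tot − R_other = 0.02611 K/W
L = R·k·A = 0.02611×0.0461×22.2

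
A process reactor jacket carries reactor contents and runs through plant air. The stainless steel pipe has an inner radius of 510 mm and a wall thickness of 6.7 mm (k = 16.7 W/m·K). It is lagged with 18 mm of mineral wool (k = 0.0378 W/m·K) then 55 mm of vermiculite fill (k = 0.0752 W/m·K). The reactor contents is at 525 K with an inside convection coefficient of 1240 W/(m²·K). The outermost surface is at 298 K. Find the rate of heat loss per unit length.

Cylindrical conduction, so R = ln(r₂/r₁)/(2πkL) per layer, in series:
R_inner film = 1/(h_i·2πr₁L) = 1/(1240×2π×0.51×1) = 2.517×10^-4 K/W
R_stainless steel pipe wall = ln(516.7/510)/(2π×16.7×1) = 1.244×10^-4 K/W
R_mineral wool = ln(534.7/516.7)/(2π×0.0378×1) = 0.1442 K/W
R_vermiculite fill = ln(589.7/534.7)/(2π×0.0752×1) = 0.2072 K/W
R_total = 0.3518 K/W
Q = ΔT/R_total = 227/0.3518

q′ ≈ 645 W/m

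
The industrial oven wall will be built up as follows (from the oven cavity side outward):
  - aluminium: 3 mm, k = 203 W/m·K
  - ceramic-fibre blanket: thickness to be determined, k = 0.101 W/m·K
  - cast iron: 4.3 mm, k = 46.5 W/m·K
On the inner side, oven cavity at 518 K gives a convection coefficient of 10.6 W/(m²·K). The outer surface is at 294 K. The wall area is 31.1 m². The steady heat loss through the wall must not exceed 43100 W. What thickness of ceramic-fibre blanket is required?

Treating each layer as a thermal resistance in series:
R_inner film = 1/(h_i·A) = 1/(10.6×31.1) = 0.003033 K/W
R_aluminium = L/(kA) = 0.003/(203×31.1) = 4.752×10^-7 K/W
R_cast iron = L/(kA) = 0.0043/(46.5×31.1) = 2.973×10^-6 K/W
Sum of the known resistances R_other = 0.003037 K/W
Required total resistance R_tot = ΔT/Q_allow = 224/43100 = 0.005197 K/W
R_ceramic-fibre blanket = R_tot − R_other = 0.00216 K/W
L = R·k·A = 0.00216×0.101×31.1

L ≈ 6.79 mm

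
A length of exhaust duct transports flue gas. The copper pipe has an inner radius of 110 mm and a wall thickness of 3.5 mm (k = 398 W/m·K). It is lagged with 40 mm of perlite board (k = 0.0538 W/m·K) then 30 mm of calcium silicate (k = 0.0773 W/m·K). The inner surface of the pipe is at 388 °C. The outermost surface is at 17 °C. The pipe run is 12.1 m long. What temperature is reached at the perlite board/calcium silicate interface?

Treating each annulus and film as a series resistance:
R_copper pipe wall = ln(113.5/110)/(2π×398×12.1) = 1.035×10^-6 K/W
R_perlite board = ln(153.5/113.5)/(2π×0.0538×12.1) = 0.07381 K/W
R_calcium silicate = ln(183.5/153.5)/(2π×0.0773×12.1) = 0.03038 K/W
R_total = 0.1042 K/W
Q = ΔT/R_total = 371/0.1042
Q = 3560 W
T_interface = T_inner − Q·ΣR(inner→interface) = 388 − 3560×0.07381

T ≈ 125 °C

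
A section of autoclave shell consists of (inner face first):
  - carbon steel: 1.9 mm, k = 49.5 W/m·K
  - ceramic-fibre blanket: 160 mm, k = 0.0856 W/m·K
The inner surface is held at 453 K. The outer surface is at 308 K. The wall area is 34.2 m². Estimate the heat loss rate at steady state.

Model the wall as resistances in series:
R_carbon steel = L/(kA) = 0.0019/(49.5×34.2) = 1.122×10^-6 K/W
R_ceramic-fibre blanket = L/(kA) = 0.16/(0.0856×34.2) = 0.05465 K/W
R_total = 0.05465 K/W
Q = ΔT / R_total = 145 / 0.05465

Q ≈ 2650 W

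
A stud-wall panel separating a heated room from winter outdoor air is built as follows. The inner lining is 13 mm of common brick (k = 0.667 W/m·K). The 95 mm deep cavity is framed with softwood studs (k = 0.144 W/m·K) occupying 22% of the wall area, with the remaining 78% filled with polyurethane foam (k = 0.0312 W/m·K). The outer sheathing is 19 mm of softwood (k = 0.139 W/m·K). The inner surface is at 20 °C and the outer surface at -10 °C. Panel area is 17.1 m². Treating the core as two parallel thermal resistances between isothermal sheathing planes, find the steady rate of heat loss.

Q ≈ 277 W

Sheathing layers in series; stud and cavity paths in parallel between them.
R_inner = 0.013/(0.667×17.1) = 0.00114 K/W
R_stud  = 0.095/(0.144×0.22×17.1) = 0.1754 K/W
R_cav   = 0.095/(0.0312×0.78×17.1) = 0.2283 K/W
1/R_core = 1/R_stud + 1/R_cav → R_core = 0.09918 K/W
R_outer = 0.019/(0.139×17.1) = 0.007994 K/W
R_total = 0.1083 K/W
Q = ΔT/R_total = 30/0.1083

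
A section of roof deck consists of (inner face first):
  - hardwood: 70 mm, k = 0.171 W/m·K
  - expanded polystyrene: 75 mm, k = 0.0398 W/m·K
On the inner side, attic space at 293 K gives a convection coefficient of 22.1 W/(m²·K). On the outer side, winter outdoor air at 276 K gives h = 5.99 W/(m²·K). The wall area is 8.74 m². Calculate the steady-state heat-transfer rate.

Q ≈ 59.3 W

Model the wall as resistances in series:
R_inner film = 1/(h_i·A) = 1/(22.1×8.74) = 0.005177 K/W
R_hardwood = L/(kA) = 0.07/(0.171×8.74) = 0.04684 K/W
R_expanded polystyrene = L/(kA) = 0.075/(0.0398×8.74) = 0.2156 K/W
R_outer film = 1/(h_o·A) = 1/(5.99×8.74) = 0.0191 K/W
R_total = 0.2867 K/W
Q = ΔT / R_total = 17 / 0.2867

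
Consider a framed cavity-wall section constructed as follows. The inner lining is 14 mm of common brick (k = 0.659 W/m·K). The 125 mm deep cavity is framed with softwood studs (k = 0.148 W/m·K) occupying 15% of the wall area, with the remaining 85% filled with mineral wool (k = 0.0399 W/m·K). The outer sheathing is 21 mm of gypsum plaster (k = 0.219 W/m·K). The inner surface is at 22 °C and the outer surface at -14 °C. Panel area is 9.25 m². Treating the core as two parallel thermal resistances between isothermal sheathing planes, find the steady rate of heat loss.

Sheathing layers in series; stud and cavity paths in parallel between them.
R_inner = 0.014/(0.659×9.25) = 0.002297 K/W
R_stud  = 0.125/(0.148×0.15×9.25) = 0.6087 K/W
R_cav   = 0.125/(0.0399×0.85×9.25) = 0.3985 K/W
1/R_core = 1/R_stud + 1/R_cav → R_core = 0.2408 K/W
R_outer = 0.021/(0.219×9.25) = 0.01037 K/W
R_total = 0.2535 K/W
Q = ΔT/R_total = 36/0.2535

Q ≈ 142 W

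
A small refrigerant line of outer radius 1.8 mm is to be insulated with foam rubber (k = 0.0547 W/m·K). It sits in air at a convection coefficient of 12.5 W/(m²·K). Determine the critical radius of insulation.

r_cr ≈ 4.38 mm

For a cylinder r_cr = k/h = 0.0547/12.5
r_cr = 4.38 mm; since the bare radius (1.8 mm) is below r_cr, adding a thin layer of insulation will *increase* heat loss.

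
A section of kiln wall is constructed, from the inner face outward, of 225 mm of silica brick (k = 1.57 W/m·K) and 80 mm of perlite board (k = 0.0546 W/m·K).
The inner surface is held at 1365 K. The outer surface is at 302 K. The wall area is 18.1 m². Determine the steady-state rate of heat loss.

Q ≈ 12000 W

Using the resistance-network approach (series):
R_silica brick = L/(kA) = 0.225/(1.57×18.1) = 0.007918 K/W
R_perlite board = L/(kA) = 0.08/(0.0546×18.1) = 0.08095 K/W
R_total = 0.08887 K/W
Q = ΔT / R_total = 1063 / 0.08887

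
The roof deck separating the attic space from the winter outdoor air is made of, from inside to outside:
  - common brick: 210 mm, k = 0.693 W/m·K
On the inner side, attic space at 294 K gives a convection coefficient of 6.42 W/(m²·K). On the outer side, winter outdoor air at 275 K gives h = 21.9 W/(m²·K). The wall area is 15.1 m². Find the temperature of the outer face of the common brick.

Thermal resistances in series:
R_inner film = 1/(h_i·A) = 1/(6.42×15.1) = 0.01032 K/W
R_common brick = L/(kA) = 0.21/(0.693×15.1) = 0.02007 K/W
R_outer film = 1/(h_o·A) = 1/(21.9×15.1) = 0.003024 K/W
R_total = 0.03341 K/W;  Q = ΔT/R_total = 19/0.03341 = 568.7 W
T_interface = T_inner − Q·ΣR(inner→interface) = 294 − 569×0.03038

T ≈ 277 K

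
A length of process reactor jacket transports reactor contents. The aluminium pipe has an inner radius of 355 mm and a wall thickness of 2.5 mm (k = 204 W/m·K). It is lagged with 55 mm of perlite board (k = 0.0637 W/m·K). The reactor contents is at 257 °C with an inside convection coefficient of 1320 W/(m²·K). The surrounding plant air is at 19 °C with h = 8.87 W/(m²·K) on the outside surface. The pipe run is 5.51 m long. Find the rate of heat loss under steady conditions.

For a radial system each layer contributes R = ln(r_out/r_in)/(2πkL); films add R = 1/(hA).
R_inner film = 1/(h_i·2πr₁L) = 1/(1320×2π×0.355×5.51) = 6.164×10^-5 K/W
R_aluminium pipe wall = ln(357.5/355)/(2π×204×5.51) = 9.936×10^-7 K/W
R_perlite board = ln(412.5/357.5)/(2π×0.0637×5.51) = 0.06489 K/W
R_outer film = 1/(h_o·2πr_oL) = 1/(8.87×2π×0.4125×5.51) = 0.007894 K/W
R_total = 0.07285 K/W
Q = ΔT/R_total = 238/0.07285

Q ≈ 3270 W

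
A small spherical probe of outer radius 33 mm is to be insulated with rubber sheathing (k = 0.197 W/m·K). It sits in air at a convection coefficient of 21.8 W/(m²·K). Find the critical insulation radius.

For a sphere r_cr = 2k/h = 2×0.197/21.8
r_cr = 18.1 mm; since the bare radius (33 mm) is above r_cr, any added insulation will reduce heat loss.

r_cr ≈ 18.1 mm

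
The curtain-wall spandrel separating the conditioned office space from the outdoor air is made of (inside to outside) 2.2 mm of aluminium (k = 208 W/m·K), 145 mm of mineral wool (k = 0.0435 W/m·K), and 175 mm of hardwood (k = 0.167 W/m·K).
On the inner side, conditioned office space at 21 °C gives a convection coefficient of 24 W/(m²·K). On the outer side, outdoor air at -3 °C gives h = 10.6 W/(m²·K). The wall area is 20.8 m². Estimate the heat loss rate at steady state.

Q ≈ 111 W

Series thermal resistances:
R_inner film = 1/(h_i·A) = 1/(24×20.8) = 0.002003 K/W
R_aluminium = L/(kA) = 0.0022/(208×20.8) = 5.085×10^-7 K/W
R_mineral wool = L/(kA) = 0.145/(0.0435×20.8) = 0.1603 K/W
R_hardwood = L/(kA) = 0.175/(0.167×20.8) = 0.05038 K/W
R_outer film = 1/(h_o·A) = 1/(10.6×20.8) = 0.004536 K/W
R_total = 0.2172 K/W
Q = ΔT / R_total = 24 / 0.2172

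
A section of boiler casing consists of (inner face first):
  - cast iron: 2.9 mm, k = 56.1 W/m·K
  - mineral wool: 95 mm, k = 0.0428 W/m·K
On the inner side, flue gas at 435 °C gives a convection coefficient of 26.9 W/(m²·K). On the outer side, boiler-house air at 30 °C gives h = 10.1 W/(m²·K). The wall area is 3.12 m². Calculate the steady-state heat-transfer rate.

Series thermal resistances:
R_inner film = 1/(h_i·A) = 1/(26.9×3.12) = 0.01191 K/W
R_cast iron = L/(kA) = 0.0029/(56.1×3.12) = 1.657×10^-5 K/W
R_mineral wool = L/(kA) = 0.095/(0.0428×3.12) = 0.7114 K/W
R_outer film = 1/(h_o·A) = 1/(10.1×3.12) = 0.03173 K/W
R_total = 0.7551 K/W
Q = ΔT / R_total = 405 / 0.7551

Q ≈ 536 W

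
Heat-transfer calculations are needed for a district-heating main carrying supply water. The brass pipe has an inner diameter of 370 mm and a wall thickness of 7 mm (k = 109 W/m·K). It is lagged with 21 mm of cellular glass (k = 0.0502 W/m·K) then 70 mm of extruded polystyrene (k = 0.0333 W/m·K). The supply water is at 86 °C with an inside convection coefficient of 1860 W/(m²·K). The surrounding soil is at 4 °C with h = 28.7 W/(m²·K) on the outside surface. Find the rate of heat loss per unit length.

q′ ≈ 48 W/m

Treating each annulus and film as a series resistance:
R_inner film = 1/(h_i·2πr₁L) = 1/(1860×2π×0.185×1) = 4.625×10^-4 K/W
R_brass pipe wall = ln(192/185)/(2π×109×1) = 5.423×10^-5 K/W
R_cellular glass = ln(213/192)/(2π×0.0502×1) = 0.3291 K/W
R_extruded polystyrene = ln(283/213)/(2π×0.0333×1) = 1.358 K/W
R_outer film = 1/(h_o·2πr_oL) = 1/(28.7×2π×0.283×1) = 0.0196 K/W
R_total = 1.707 K/W
Q = ΔT/R_total = 82/1.707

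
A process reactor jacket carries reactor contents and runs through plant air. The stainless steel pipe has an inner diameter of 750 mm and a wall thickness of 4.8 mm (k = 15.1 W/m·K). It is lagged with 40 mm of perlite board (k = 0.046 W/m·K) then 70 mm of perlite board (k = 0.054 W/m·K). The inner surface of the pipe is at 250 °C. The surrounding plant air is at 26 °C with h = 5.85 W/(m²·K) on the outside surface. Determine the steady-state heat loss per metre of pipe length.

q′ ≈ 261 W/m

Per-layer cylindrical resistances, series-summed:
R_stainless steel pipe wall = ln(379.8/375)/(2π×15.1×1) = 1.341×10^-4 K/W
R_perlite board = ln(419.8/379.8)/(2π×0.046×1) = 0.3465 K/W
R_perlite board = ln(489.8/419.8)/(2π×0.054×1) = 0.4545 K/W
R_outer film = 1/(h_o·2πr_oL) = 1/(5.85×2π×0.4898×1) = 0.05555 K/W
R_total = 0.8567 K/W
Q = ΔT/R_total = 224/0.8567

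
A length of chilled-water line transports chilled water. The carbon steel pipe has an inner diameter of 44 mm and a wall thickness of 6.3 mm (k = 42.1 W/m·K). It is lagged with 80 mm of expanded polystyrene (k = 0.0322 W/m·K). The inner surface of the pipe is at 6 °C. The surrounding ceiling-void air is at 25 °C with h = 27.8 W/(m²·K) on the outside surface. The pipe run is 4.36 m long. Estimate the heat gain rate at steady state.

Cylindrical conduction, so R = ln(r₂/r₁)/(2πkL) per layer, in series:
R_carbon steel pipe wall = ln(28.3/22)/(2π×42.1×4.36) = 2.183×10^-4 K/W
R_expanded polystyrene = ln(108.3/28.3)/(2π×0.0322×4.36) = 1.521 K/W
R_outer film = 1/(h_o·2πr_oL) = 1/(27.8×2π×0.1083×4.36) = 0.01212 K/W
R_total = 1.534 K/W
Q = ΔT/R_total = 19/1.534

Q ≈ 12.4 W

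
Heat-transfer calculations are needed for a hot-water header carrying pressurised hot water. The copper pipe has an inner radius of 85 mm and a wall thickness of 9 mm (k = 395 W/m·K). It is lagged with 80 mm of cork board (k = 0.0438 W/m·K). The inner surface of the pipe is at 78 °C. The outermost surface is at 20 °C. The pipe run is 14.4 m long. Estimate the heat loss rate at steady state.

Q ≈ 373 W

Cylindrical conduction, so R = ln(r₂/r₁)/(2πkL) per layer, in series:
R_copper pipe wall = ln(94/85)/(2π×395×14.4) = 2.816×10^-6 K/W
R_cork board = ln(174/94)/(2π×0.0438×14.4) = 0.1554 K/W
R_total = 0.1554 K/W
Q = ΔT/R_total = 58/0.1554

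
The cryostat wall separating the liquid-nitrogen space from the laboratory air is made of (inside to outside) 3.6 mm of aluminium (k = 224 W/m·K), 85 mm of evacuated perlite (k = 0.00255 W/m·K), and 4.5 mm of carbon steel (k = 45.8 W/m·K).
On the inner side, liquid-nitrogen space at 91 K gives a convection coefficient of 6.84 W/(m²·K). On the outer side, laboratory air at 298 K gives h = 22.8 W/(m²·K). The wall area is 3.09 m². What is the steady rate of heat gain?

Model the wall as resistances in series:
R_inner film = 1/(h_i·A) = 1/(6.84×3.09) = 0.04731 K/W
R_aluminium = L/(kA) = 0.0036/(224×3.09) = 5.201×10^-6 K/W
R_evacuated perlite = L/(kA) = 0.085/(0.00255×3.09) = 10.79 K/W
R_carbon steel = L/(kA) = 0.0045/(45.8×3.09) = 3.18×10^-5 K/W
R_outer film = 1/(h_o·A) = 1/(22.8×3.09) = 0.01419 K/W
R_total = 10.85 K/W
Q = ΔT / R_total = 207 / 10.85

Q ≈ 19.1 W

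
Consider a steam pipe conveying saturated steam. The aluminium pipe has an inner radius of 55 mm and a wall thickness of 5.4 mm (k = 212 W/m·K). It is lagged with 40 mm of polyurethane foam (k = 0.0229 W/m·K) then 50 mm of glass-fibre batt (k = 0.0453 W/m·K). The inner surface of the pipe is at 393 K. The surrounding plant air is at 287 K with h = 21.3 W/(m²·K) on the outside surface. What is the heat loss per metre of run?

q′ ≈ 21.2 W/m

Cylindrical conduction, so R = ln(r₂/r₁)/(2πkL) per layer, in series:
R_aluminium pipe wall = ln(60.4/55)/(2π×212×1) = 7.031×10^-5 K/W
R_polyurethane foam = ln(100.4/60.4)/(2π×0.0229×1) = 3.532 K/W
R_glass-fibre batt = ln(150.4/100.4)/(2π×0.0453×1) = 1.42 K/W
R_outer film = 1/(h_o·2πr_oL) = 1/(21.3×2π×0.1504×1) = 0.04968 K/W
R_total = 5.001 K/W
Q = ΔT/R_total = 106/5.001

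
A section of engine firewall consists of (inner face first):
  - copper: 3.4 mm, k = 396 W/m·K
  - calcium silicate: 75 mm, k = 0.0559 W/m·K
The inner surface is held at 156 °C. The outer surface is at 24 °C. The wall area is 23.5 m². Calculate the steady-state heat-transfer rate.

Q ≈ 2310 W

Series thermal resistances:
R_copper = L/(kA) = 0.0034/(396×23.5) = 3.654×10^-7 K/W
R_calcium silicate = L/(kA) = 0.075/(0.0559×23.5) = 0.05709 K/W
R_total = 0.05709 K/W
Q = ΔT / R_total = 132 / 0.05709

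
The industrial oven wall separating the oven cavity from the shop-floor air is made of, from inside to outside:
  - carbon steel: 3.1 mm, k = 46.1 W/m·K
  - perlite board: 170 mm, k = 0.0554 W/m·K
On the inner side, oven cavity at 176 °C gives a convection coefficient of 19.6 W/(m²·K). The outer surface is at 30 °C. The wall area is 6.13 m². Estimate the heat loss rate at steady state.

Q ≈ 287 W

Using the resistance-network approach (series):
R_inner film = 1/(h_i·A) = 1/(19.6×6.13) = 0.008323 K/W
R_carbon steel = L/(kA) = 0.0031/(46.1×6.13) = 1.097×10^-5 K/W
R_perlite board = L/(kA) = 0.17/(0.0554×6.13) = 0.5006 K/W
R_total = 0.5089 K/W
Q = ΔT / R_total = 146 / 0.5089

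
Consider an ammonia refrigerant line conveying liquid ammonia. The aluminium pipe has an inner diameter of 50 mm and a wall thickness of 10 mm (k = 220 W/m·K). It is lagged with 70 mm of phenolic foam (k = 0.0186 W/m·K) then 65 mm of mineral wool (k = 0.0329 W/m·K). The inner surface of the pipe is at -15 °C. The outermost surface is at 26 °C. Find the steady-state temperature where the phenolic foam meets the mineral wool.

Per-layer cylindrical resistances, series-summed:
R_aluminium pipe wall = ln(35/25)/(2π×220×1) = 2.434×10^-4 K/W
R_phenolic foam = ln(105/35)/(2π×0.0186×1) = 9.401 K/W
R_mineral wool = ln(170/105)/(2π×0.0329×1) = 2.331 K/W
R_total = 11.73 K/W
Q = ΔT/R_total = 41/11.73
Q = 3.49 W/m
T_interface = T_inner + Q·ΣR(inner→interface) = -15 + 3.49×9.401

T ≈ 17.9 °C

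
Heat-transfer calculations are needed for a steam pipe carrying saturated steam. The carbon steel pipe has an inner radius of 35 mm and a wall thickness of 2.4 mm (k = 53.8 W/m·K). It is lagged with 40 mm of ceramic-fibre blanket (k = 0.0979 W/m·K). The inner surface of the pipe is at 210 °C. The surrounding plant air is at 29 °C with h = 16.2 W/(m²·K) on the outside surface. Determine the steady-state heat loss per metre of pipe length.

q′ ≈ 138 W/m

Per-layer cylindrical resistances, series-summed:
R_carbon steel pipe wall = ln(37.4/35)/(2π×53.8×1) = 1.962×10^-4 K/W
R_ceramic-fibre blanket = ln(77.4/37.4)/(2π×0.0979×1) = 1.182 K/W
R_outer film = 1/(h_o·2πr_oL) = 1/(16.2×2π×0.0774×1) = 0.1269 K/W
R_total = 1.31 K/W
Q = ΔT/R_total = 181/1.31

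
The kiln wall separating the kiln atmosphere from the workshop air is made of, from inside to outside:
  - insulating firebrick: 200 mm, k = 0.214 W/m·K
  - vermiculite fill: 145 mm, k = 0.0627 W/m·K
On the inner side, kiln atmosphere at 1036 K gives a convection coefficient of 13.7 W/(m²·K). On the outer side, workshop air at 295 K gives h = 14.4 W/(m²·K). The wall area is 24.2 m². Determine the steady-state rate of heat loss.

Q ≈ 5290 W

Series thermal resistances:
R_inner film = 1/(h_i·A) = 1/(13.7×24.2) = 0.003016 K/W
R_insulating firebrick = L/(kA) = 0.2/(0.214×24.2) = 0.03862 K/W
R_vermiculite fill = L/(kA) = 0.145/(0.0627×24.2) = 0.09556 K/W
R_outer film = 1/(h_o·A) = 1/(14.4×24.2) = 0.00287 K/W
R_total = 0.1401 K/W
Q = ΔT / R_total = 741 / 0.1401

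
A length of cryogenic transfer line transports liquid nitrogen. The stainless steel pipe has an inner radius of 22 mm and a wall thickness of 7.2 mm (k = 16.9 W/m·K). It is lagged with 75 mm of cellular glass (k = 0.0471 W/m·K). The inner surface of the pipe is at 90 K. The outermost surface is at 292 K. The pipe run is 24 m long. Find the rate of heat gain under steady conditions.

For a radial system each layer contributes R = ln(r_out/r_in)/(2πkL); films add R = 1/(hA).
R_stainless steel pipe wall = ln(29.2/22)/(2π×16.9×24) = 1.111×10^-4 K/W
R_cellular glass = ln(104.2/29.2)/(2π×0.0471×24) = 0.1791 K/W
R_total = 0.1792 K/W
Q = ΔT/R_total = 202/0.1792

Q ≈ 1130 W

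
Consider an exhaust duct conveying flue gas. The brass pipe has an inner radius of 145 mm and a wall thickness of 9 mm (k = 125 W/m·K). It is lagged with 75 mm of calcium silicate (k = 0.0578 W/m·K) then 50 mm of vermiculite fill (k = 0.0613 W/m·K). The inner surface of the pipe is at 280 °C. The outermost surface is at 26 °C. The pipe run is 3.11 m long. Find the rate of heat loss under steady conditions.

Q ≈ 492 W

Cylindrical conduction, so R = ln(r₂/r₁)/(2πkL) per layer, in series:
R_brass pipe wall = ln(154/145)/(2π×125×3.11) = 2.465×10^-5 K/W
R_calcium silicate = ln(229/154)/(2π×0.0578×3.11) = 0.3513 K/W
R_vermiculite fill = ln(279/229)/(2π×0.0613×3.11) = 0.1649 K/W
R_total = 0.5162 K/W
Q = ΔT/R_total = 254/0.5162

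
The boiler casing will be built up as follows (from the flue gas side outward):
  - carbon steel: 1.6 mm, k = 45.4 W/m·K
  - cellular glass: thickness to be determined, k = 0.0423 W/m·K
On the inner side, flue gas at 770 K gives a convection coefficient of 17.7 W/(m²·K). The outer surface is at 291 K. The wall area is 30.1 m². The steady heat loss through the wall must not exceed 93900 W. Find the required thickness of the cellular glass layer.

L ≈ 4.1 mm

Model the wall as resistances in series:
R_inner film = 1/(h_i·A) = 1/(17.7×30.1) = 0.001877 K/W
R_carbon steel = L/(kA) = 0.0016/(45.4×30.1) = 1.171×10^-6 K/W
Sum of the known resistances R_other = 0.001878 K/W
Required total resistance R_tot = ΔT/Q_allow = 479/93900 = 0.005101 K/W
R_cellular glass = R_tot − R_other = 0.003223 K/W
L = R·k·A = 0.003223×0.0423×30.1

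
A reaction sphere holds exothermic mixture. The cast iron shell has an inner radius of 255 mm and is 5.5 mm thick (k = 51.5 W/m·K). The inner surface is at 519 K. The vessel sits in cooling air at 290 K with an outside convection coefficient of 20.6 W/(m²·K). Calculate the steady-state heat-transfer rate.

Spherical conduction: R = (1/r_in − 1/r_out)/(4πk) per layer; series-sum.
R_cast iron shell = (1/0.255 − 1/0.2605)/(4π×51.5) = 1.279×10^-4 K/W
R_outer film = 1/(h·4πr_o²) = 1/(20.6×4π×0.2605²) = 0.05693 K/W
R_total = 0.05705 K/W
Q = ΔT/R_total = 229/0.05705

Q ≈ 4010 W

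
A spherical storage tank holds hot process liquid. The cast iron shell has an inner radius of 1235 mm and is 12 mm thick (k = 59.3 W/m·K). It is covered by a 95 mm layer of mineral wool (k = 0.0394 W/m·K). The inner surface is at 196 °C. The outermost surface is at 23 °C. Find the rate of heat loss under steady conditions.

Q ≈ 1510 W

For a spherical shell R = (1/r₁ − 1/r₂)/(4πk); film R = 1/(h·4πr²). In series:
R_cast iron shell = (1/1.235 − 1/1.247)/(4π×59.3) = 1.046×10^-5 K/W
R_mineral wool = (1/1.247 − 1/1.342)/(4π×0.0394) = 0.1147 K/W
R_total = 0.1147 K/W
Q = ΔT/R_total = 173/0.1147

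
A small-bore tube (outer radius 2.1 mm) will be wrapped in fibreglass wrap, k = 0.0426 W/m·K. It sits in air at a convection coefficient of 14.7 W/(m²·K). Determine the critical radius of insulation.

r_cr ≈ 2.9 mm

For a cylinder r_cr = k/h = 0.0426/14.7
r_cr = 2.9 mm; since the bare radius (2.1 mm) is below r_cr, adding a thin layer of insulation will *increase* heat loss.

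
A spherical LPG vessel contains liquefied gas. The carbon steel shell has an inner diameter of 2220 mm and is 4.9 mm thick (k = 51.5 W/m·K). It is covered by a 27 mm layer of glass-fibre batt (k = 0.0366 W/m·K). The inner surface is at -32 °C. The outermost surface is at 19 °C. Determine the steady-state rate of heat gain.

For a spherical shell R = (1/r₁ − 1/r₂)/(4πk); film R = 1/(h·4πr²). In series:
R_carbon steel shell = (1/1.11 − 1/1.1149)/(4π×51.5) = 6.118×10^-6 K/W
R_glass-fibre batt = (1/1.1149 − 1/1.1419)/(4π×0.0366) = 0.04611 K/W
R_total = 0.04612 K/W
Q = ΔT/R_total = 51/0.04612

Q ≈ 1110 W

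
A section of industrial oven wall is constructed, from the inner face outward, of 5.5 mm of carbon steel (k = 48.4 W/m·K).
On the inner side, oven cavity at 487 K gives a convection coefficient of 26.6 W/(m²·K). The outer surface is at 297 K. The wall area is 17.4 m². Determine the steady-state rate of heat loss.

Treating each layer as a thermal resistance in series:
R_inner film = 1/(h_i·A) = 1/(26.6×17.4) = 0.002161 K/W
R_carbon steel = L/(kA) = 0.0055/(48.4×17.4) = 6.531×10^-6 K/W
R_total = 0.002167 K/W
Q = ΔT / R_total = 190 / 0.002167

Q ≈ 87700 W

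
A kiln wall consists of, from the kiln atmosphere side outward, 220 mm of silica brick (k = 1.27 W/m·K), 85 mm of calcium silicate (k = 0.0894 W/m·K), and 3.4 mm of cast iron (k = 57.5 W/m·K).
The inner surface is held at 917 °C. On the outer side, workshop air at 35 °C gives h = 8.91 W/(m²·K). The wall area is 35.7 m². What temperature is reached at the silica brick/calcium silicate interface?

T ≈ 793 °C

Using the resistance-network approach (series):
R_silica brick = L/(kA) = 0.22/(1.27×35.7) = 0.004852 K/W
R_calcium silicate = L/(kA) = 0.085/(0.0894×35.7) = 0.02663 K/W
R_cast iron = L/(kA) = 0.0034/(57.5×35.7) = 1.656×10^-6 K/W
R_outer film = 1/(h_o·A) = 1/(8.91×35.7) = 0.003144 K/W
R_total = 0.03463 K/W;  Q = ΔT/R_total = 882/0.03463 = 25470 W
T_interface = T_inner − Q·ΣR(inner→interface) = 917 − 25500×0.004852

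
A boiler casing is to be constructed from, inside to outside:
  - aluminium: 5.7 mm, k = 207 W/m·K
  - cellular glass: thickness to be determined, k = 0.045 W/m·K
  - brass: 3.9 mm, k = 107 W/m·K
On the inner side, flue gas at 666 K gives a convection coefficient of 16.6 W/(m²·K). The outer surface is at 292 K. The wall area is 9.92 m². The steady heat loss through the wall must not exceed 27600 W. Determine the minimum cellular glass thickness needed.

L ≈ 3.34 mm

Using the resistance-network approach (series):
R_inner film = 1/(h_i·A) = 1/(16.6×9.92) = 0.006073 K/W
R_aluminium = L/(kA) = 0.0057/(207×9.92) = 2.776×10^-6 K/W
R_brass = L/(kA) = 0.0039/(107×9.92) = 3.674×10^-6 K/W
Sum of the known resistances R_other = 0.006079 K/W
Required total resistance R_tot = ΔT/Q_allow = 374/27600 = 0.01355 K/W
R_cellular glass = R_tot − R_other = 0.007472 K/W
L = R·k·A = 0.007472×0.045×9.92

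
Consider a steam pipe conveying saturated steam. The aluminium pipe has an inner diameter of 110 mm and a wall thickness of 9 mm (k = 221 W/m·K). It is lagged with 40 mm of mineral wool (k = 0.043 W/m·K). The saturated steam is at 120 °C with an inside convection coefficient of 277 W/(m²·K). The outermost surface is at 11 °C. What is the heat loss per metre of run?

Per-layer cylindrical resistances, series-summed:
R_inner film = 1/(h_i·2πr₁L) = 1/(277×2π×0.055×1) = 0.01045 K/W
R_aluminium pipe wall = ln(64/55)/(2π×221×1) = 1.091×10^-4 K/W
R_mineral wool = ln(104/64)/(2π×0.043×1) = 1.797 K/W
R_total = 1.808 K/W
Q = ΔT/R_total = 109/1.808

q′ ≈ 60.3 W/m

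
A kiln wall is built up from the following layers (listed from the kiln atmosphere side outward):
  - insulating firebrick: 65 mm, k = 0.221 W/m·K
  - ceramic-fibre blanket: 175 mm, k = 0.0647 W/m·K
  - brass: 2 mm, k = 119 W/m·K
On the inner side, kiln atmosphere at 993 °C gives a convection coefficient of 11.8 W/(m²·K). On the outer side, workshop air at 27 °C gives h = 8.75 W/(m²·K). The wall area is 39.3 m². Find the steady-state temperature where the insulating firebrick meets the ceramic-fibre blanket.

T ≈ 879 °C

Model the wall as resistances in series:
R_inner film = 1/(h_i·A) = 1/(11.8×39.3) = 0.002156 K/W
R_insulating firebrick = L/(kA) = 0.065/(0.221×39.3) = 0.007484 K/W
R_ceramic-fibre blanket = L/(kA) = 0.175/(0.0647×39.3) = 0.06882 K/W
R_brass = L/(kA) = 0.002/(119×39.3) = 4.277×10^-7 K/W
R_outer film = 1/(h_o·A) = 1/(8.75×39.3) = 0.002908 K/W
R_total = 0.08137 K/W;  Q = ΔT/R_total = 966/0.08137 = 11870 W
T_interface = T_inner − Q·ΣR(inner→interface) = 993 − 11900×0.00964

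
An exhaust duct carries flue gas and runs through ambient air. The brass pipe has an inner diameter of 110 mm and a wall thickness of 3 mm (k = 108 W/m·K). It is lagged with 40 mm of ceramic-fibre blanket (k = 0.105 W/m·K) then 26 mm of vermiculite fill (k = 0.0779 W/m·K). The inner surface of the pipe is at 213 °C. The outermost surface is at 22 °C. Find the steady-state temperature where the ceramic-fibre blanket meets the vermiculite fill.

T ≈ 94 °C

Cylindrical conduction, so R = ln(r₂/r₁)/(2πkL) per layer, in series:
R_brass pipe wall = ln(58/55)/(2π×108×1) = 7.827×10^-5 K/W
R_ceramic-fibre blanket = ln(98/58)/(2π×0.105×1) = 0.7951 K/W
R_vermiculite fill = ln(124/98)/(2π×0.0779×1) = 0.4808 K/W
R_total = 1.276 K/W
Q = ΔT/R_total = 191/1.276
Q = 150 W/m
T_interface = T_inner − Q·ΣR(inner→interface) = 213 − 150×0.7951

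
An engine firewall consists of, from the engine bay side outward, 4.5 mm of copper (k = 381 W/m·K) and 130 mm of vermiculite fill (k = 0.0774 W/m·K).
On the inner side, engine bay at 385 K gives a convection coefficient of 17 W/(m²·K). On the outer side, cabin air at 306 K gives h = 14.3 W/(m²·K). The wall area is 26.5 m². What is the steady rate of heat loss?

Q ≈ 1160 W

Series thermal resistances:
R_inner film = 1/(h_i·A) = 1/(17×26.5) = 0.00222 K/W
R_copper = L/(kA) = 0.0045/(381×26.5) = 4.457×10^-7 K/W
R_vermiculite fill = L/(kA) = 0.13/(0.0774×26.5) = 0.06338 K/W
R_outer film = 1/(h_o·A) = 1/(14.3×26.5) = 0.002639 K/W
R_total = 0.06824 K/W
Q = ΔT / R_total = 79 / 0.06824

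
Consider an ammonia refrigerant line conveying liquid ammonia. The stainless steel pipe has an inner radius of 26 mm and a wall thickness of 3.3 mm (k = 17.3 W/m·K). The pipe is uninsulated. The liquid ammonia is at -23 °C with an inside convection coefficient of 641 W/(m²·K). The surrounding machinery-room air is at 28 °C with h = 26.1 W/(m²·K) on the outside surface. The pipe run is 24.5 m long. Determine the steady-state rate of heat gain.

Radial resistances (cylindrical: R_cond = ln(r_o/r_i)/(2πkL), R_conv = 1/(h·2πrL)):
R_inner film = 1/(h_i·2πr₁L) = 1/(641×2π×0.026×24.5) = 3.898×10^-4 K/W
R_stainless steel pipe wall = ln(29.3/26)/(2π×17.3×24.5) = 4.487×10^-5 K/W
R_outer film = 1/(h_o·2πr_oL) = 1/(26.1×2π×0.0293×24.5) = 0.008495 K/W
R_total = 0.008929 K/W
Q = ΔT/R_total = 51/0.008929

Q ≈ 5710 W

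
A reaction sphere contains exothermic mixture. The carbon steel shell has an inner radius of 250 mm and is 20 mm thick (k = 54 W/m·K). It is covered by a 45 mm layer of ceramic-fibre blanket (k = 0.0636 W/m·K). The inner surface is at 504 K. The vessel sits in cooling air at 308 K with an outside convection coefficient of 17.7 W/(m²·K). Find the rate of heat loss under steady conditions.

Radial (spherical) resistances in series:
R_carbon steel shell = (1/0.25 − 1/0.27)/(4π×54) = 4.366×10^-4 K/W
R_ceramic-fibre blanket = (1/0.27 − 1/0.315)/(4π×0.0636) = 0.662 K/W
R_outer film = 1/(h·4πr_o²) = 1/(17.7×4π×0.315²) = 0.04531 K/W
R_total = 0.7078 K/W
Q = ΔT/R_total = 196/0.7078

Q ≈ 277 W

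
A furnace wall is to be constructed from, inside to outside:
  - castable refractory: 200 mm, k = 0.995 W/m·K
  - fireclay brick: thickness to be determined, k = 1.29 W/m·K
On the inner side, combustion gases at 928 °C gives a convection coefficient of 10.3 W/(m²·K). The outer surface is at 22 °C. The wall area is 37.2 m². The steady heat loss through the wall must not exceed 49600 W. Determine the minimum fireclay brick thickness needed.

Treating each layer as a thermal resistance in series:
R_inner film = 1/(h_i·A) = 1/(10.3×37.2) = 0.00261 K/W
R_castable refractory = L/(kA) = 0.2/(0.995×37.2) = 0.005403 K/W
Sum of the known resistances R_other = 0.008013 K/W
Required total resistance R_tot = ΔT/Q_allow = 906/49600 = 0.01827 K/W
R_fireclay brick = R_tot − R_other = 0.01025 K/W
L = R·k·A = 0.01025×1.29×37.2

L ≈ 492 mm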